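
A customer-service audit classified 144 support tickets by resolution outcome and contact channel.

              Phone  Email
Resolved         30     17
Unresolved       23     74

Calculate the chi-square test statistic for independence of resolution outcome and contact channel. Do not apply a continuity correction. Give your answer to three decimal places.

21.908

Row totals: 47, 97. Column totals: 53, 91. Grand total N = 144.
Expected counts (row total × column total / N):
  Resolved, Phone: 47×53/144 = 17.2986
  Resolved, Email: 47×91/144 = 29.7014
  Unresolved, Phone: 97×53/144 = 35.7014
  Unresolved, Email: 97×91/144 = 61.2986
Contributions (O − E)²/E:
  (30 − 17.2986)²/17.2986 = 9.3259
  (17 − 29.7014)²/29.7014 = 5.4316
  (23 − 35.7014)²/35.7014 = 4.5187
  (74 − 61.2986)²/61.2986 = 2.6318
χ² = 9.3259 + 5.4316 + 4.5187 + 2.6318 = 21.908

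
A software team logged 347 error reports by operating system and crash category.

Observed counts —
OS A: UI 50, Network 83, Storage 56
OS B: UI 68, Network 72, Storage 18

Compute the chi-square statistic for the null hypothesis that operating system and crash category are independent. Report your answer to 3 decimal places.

Row totals: 189, 158. Column totals: 118, 155, 74. Grand total N = 347.
Expected counts (row total × column total / N):
  OS A, UI: 189×118/347 = 64.2709
  OS A, Network: 189×155/347 = 84.4236
  OS A, Storage: 189×74/347 = 40.3055
  OS B, UI: 158×118/347 = 53.7291
  OS B, Network: 158×155/347 = 70.5764
  OS B, Storage: 158×74/347 = 33.6945
Contributions (O − E)²/E:
  (50 − 64.2709)²/64.2709 = 3.1688
  (83 − 84.4236)²/84.4236 = 0.0240
  (56 − 40.3055)²/40.3055 = 6.1113
  (68 − 53.7291)²/53.7291 = 3.7905
  (72 − 70.5764)²/70.5764 = 0.0287
  (18 − 33.6945)²/33.6945 = 7.3103
χ² = 3.1688 + 0.0240 + 6.1113 + 3.7905 + 0.0287 + 7.3103 = 20.434

20.434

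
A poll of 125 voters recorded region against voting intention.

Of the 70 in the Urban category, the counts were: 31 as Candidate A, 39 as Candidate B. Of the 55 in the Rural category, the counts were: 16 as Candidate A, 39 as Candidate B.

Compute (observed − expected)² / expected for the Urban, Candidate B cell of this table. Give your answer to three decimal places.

0.501

Row total (Urban) = 70; column total (Candidate B) = 78; N = 125.
Expected count E = 70 × 78 / 125 = 43.6800.
Contribution = (O − E)²/E = (39 − 43.6800)² / 43.6800 = 0.501.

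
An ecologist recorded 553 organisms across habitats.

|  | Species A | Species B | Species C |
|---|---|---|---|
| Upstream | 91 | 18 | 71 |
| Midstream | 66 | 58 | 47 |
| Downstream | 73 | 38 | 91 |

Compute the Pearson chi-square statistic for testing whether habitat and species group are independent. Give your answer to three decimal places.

37.879

Row totals: 180, 171, 202. Column totals: 230, 114, 209. Grand total N = 553.
Expected counts (row total × column total / N):
  Upstream, Species A: 180×230/553 = 74.8644
  Upstream, Species B: 180×114/553 = 37.1067
  Upstream, Species C: 180×209/553 = 68.0289
  Midstream, Species A: 171×230/553 = 71.1212
  Midstream, Species B: 171×114/553 = 35.2514
  Midstream, Species C: 171×209/553 = 64.6275
  Downstream, Species A: 202×230/553 = 84.0145
  Downstream, Species B: 202×114/553 = 41.6420
  Downstream, Species C: 202×209/553 = 76.3436
Contributions (O − E)²/E:
  (91 − 74.8644)²/74.8644 = 3.4777
  (18 − 37.1067)²/37.1067 = 9.8383
  (71 − 68.0289)²/68.0289 = 0.1298
  (66 − 71.1212)²/71.1212 = 0.3688
  (58 − 35.2514)²/35.2514 = 14.6802
  (47 − 64.6275)²/64.6275 = 4.8080
  (73 − 84.0145)²/84.0145 = 1.4440
  (38 − 41.6420)²/41.6420 = 0.3185
  (91 − 76.3436)²/76.3436 = 2.8137
χ² = 3.4777 + 9.8383 + 0.1298 + 0.3688 + 14.6802 + 4.8080 + 1.4440 + 0.3185 + 2.8137 = 37.879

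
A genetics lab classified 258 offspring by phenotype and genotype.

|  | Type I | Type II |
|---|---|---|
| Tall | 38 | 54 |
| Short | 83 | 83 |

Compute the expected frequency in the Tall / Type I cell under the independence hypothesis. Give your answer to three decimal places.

43.147

Row total (Tall) = 92; column total (Type I) = 121; grand total N = 258.
Expected count = (row total × column total) / N = 92 × 121 / 258 = 43.147.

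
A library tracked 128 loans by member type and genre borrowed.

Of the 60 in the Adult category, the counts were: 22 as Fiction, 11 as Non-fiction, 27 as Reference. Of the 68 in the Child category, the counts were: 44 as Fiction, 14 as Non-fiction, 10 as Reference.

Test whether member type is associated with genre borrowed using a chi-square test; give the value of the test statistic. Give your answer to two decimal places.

Row totals: 60, 68. Column totals: 66, 25, 37. Grand total N = 128.
Expected counts (row total × column total / N):
  Adult, Fiction: 60×66/128 = 30.938
  Adult, Non-fiction: 60×25/128 = 11.719
  Adult, Reference: 60×37/128 = 17.344
  Child, Fiction: 68×66/128 = 35.062
  Child, Non-fiction: 68×25/128 = 13.281
  Child, Reference: 68×37/128 = 19.656
Contributions (O − E)²/E:
  (22 − 30.938)²/30.938 = 2.5822
  (11 − 11.719)²/11.719 = 0.0441
  (27 − 17.344)²/17.344 = 5.3758
  (44 − 35.062)²/35.062 = 2.2785
  (14 − 13.281)²/13.281 = 0.0389
  (10 − 19.656)²/19.656 = 4.7435
χ² = 2.5822 + 0.0441 + 5.3758 + 2.2785 + 0.0389 + 4.7435 = 15.06

15.06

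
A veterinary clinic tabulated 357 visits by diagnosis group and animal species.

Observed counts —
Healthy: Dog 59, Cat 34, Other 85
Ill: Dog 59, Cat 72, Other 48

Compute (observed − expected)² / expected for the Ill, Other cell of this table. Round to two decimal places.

Row total (Ill) = 179; column total (Other) = 133; N = 357.
Expected count E = 179 × 133 / 357 = 66.686.
Contribution = (O − E)²/E = (48 − 66.686)² / 66.686 = 5.24.

5.24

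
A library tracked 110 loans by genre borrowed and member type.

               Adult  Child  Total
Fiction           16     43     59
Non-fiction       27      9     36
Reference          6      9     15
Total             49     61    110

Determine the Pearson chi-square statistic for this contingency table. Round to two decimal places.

20.90

Grand total N = 110.
Expected counts (row total × column total / N):
  Fiction, Adult: 59×49/110 = 26.282
  Fiction, Child: 59×61/110 = 32.718
  Non-fiction, Adult: 36×49/110 = 16.036
  Non-fiction, Child: 36×61/110 = 19.964
  Reference, Adult: 15×49/110 = 6.682
  Reference, Child: 15×61/110 = 8.318
Contributions (O − E)²/E:
  (16 − 26.282)²/26.282 = 4.0225
  (43 − 32.718)²/32.718 = 3.2312
  (27 − 16.036)²/16.036 = 7.4962
  (9 − 19.964)²/19.964 = 6.0213
  (6 − 6.682)²/6.682 = 0.0696
  (9 − 8.318)²/8.318 = 0.0559
χ² = 4.0225 + 3.2312 + 7.4962 + 6.0213 + 0.0696 + 0.0559 = 20.90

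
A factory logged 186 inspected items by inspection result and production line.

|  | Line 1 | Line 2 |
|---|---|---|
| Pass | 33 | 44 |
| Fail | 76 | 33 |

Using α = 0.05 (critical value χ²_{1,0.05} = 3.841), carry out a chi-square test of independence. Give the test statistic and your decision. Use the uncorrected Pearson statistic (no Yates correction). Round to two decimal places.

13.43; reject H₀

Row totals: 77, 109. Column totals: 109, 77. Grand total N = 186.
Expected counts (row total × column total / N):
  Pass, Line 1: 77×109/186 = 45.124
  Pass, Line 2: 77×77/186 = 31.876
  Fail, Line 1: 109×109/186 = 63.876
  Fail, Line 2: 109×77/186 = 45.124
Contributions (O − E)²/E:
  (33 − 45.124)²/45.124 = 3.2575
  (44 − 31.876)²/31.876 = 4.6113
  (76 − 63.876)²/63.876 = 2.3012
  (33 − 45.124)²/45.124 = 3.2575
χ² = 3.2575 + 4.6113 + 2.3012 + 3.2575 = 13.43
df = (2−1)(2−1) = 1. Since 13.43 > 3.841, reject the null hypothesis of independence at α = 0.05.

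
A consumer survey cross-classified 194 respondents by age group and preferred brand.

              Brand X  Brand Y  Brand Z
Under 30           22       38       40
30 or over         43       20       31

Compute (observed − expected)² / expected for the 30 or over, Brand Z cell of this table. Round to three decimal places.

Row total (30 or over) = 94; column total (Brand Z) = 71; N = 194.
Expected count E = 94 × 71 / 194 = 34.4021.
Contribution = (O − E)²/E = (31 − 34.4021)² / 34.4021 = 0.336.

0.336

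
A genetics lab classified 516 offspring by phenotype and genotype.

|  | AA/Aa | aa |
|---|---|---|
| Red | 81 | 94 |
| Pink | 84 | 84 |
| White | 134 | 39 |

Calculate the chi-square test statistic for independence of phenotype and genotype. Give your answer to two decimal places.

41.14

Row totals: 175, 168, 173. Column totals: 299, 217. Grand total N = 516.
Expected counts (row total × column total / N):
  Red, AA/Aa: 175×299/516 = 101.405
  Red, aa: 175×217/516 = 73.595
  Pink, AA/Aa: 168×299/516 = 97.349
  Pink, aa: 168×217/516 = 70.651
  White, AA/Aa: 173×299/516 = 100.246
  White, aa: 173×217/516 = 72.754
Contributions (O − E)²/E:
  (81 − 101.405)²/101.405 = 4.1060
  (94 − 73.595)²/73.595 = 5.6575
  (84 − 97.349)²/97.349 = 1.8305
  (84 − 70.651)²/70.651 = 2.5222
  (134 − 100.246)²/100.246 = 11.3654
  (39 − 72.754)²/72.754 = 15.6601
χ² = 4.1060 + 5.6575 + 1.8305 + 2.5222 + 11.3654 + 15.6601 = 41.14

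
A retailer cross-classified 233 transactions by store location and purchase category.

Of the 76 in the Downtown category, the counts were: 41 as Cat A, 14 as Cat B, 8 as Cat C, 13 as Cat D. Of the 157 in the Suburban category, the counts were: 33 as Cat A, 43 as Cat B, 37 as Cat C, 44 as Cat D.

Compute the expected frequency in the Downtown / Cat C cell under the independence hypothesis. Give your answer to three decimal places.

Row total (Downtown) = 76; column total (Cat C) = 45; grand total N = 233.
Expected count = (row total × column total) / N = 76 × 45 / 233 = 14.678.

14.678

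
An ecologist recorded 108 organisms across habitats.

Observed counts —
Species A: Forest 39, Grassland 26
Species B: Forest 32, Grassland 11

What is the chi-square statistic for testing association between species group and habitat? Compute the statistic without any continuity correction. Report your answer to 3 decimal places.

Row totals: 65, 43. Column totals: 71, 37. Grand total N = 108.
Expected counts (row total × column total / N):
  Species A, Forest: 65×71/108 = 42.7315
  Species A, Grassland: 65×37/108 = 22.2685
  Species B, Forest: 43×71/108 = 28.2685
  Species B, Grassland: 43×37/108 = 14.7315
Contributions (O − E)²/E:
  (39 − 42.7315)²/42.7315 = 0.3259
  (26 − 22.2685)²/22.2685 = 0.6253
  (32 − 28.2685)²/28.2685 = 0.4926
  (11 − 14.7315)²/14.7315 = 0.9452
χ² = 0.3259 + 0.6253 + 0.4926 + 0.9452 = 2.389

2.389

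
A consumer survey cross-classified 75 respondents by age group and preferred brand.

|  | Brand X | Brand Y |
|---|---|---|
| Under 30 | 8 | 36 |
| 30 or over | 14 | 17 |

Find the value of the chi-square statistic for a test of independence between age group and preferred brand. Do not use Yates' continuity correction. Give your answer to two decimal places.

6.39

Row totals: 44, 31. Column totals: 22, 53. Grand total N = 75.
Expected counts (row total × column total / N):
  Under 30, Brand X: 44×22/75 = 12.907
  Under 30, Brand Y: 44×53/75 = 31.093
  30 or over, Brand X: 31×22/75 = 9.093
  30 or over, Brand Y: 31×53/75 = 21.907
Contributions (O − E)²/E:
  (8 − 12.907)²/12.907 = 1.8655
  (36 − 31.093)²/31.093 = 0.7744
  (14 − 9.093)²/9.093 = 2.6480
  (17 − 21.907)²/21.907 = 1.0991
χ² = 1.8655 + 0.7744 + 2.6480 + 1.0991 = 6.39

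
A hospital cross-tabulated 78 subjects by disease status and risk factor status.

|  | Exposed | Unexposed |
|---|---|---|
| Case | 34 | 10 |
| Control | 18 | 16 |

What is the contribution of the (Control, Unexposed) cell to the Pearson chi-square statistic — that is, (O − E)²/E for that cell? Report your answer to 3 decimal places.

Row total (Control) = 34; column total (Unexposed) = 26; N = 78.
Expected count E = 34 × 26 / 78 = 11.3333.
Contribution = (O − E)²/E = (16 − 11.3333)² / 11.3333 = 1.922.

1.922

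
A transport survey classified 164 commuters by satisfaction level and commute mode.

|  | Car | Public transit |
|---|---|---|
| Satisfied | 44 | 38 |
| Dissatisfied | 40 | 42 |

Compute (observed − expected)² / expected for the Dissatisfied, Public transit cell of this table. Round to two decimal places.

Row total (Dissatisfied) = 82; column total (Public transit) = 80; N = 164.
Expected count E = 82 × 80 / 164 = 40.000.
Contribution = (O − E)²/E = (42 − 40.000)² / 40.000 = 0.10.

0.10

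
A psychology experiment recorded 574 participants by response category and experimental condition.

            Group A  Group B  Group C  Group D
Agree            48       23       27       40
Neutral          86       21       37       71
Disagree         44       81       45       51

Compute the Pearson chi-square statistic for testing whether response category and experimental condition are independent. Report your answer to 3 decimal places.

Row totals: 138, 215, 221. Column totals: 178, 125, 109, 162. Grand total N = 574.
Expected counts (row total × column total / N):
  Agree, Group A: 138×178/574 = 42.79443
  Agree, Group B: 138×125/574 = 30.05226
  Agree, Group C: 138×109/574 = 26.20557
  Agree, Group D: 138×162/574 = 38.94774
  Neutral, Group A: 215×178/574 = 66.67247
  Neutral, Group B: 215×125/574 = 46.82056
  Neutral, Group C: 215×109/574 = 40.82753
  Neutral, Group D: 215×162/574 = 60.67944
  Disagree, Group A: 221×178/574 = 68.53310
  Disagree, Group B: 221×125/574 = 48.12718
  Disagree, Group C: 221×109/574 = 41.96690
  Disagree, Group D: 221×162/574 = 62.37282
Contributions (O − E)²/E:
  (48 − 42.79443)²/42.79443 = 0.6332
  (23 − 30.05226)²/30.05226 = 1.6549
  (27 − 26.20557)²/26.20557 = 0.0241
  (40 − 38.94774)²/38.94774 = 0.0284
  (86 − 66.67247)²/66.67247 = 5.6028
  (21 − 46.82056)²/46.82056 = 14.2395
  (37 − 40.82753)²/40.82753 = 0.3588
  (71 − 60.67944)²/60.67944 = 1.7554
  (44 − 68.53310)²/68.53310 = 8.7822
  (81 − 48.12718)²/48.12718 = 22.4535
  (45 − 41.96690)²/41.96690 = 0.2192
  (51 − 62.37282)²/62.37282 = 2.0737
χ² = 0.6332 + 1.6549 + 0.0241 + 0.0284 + 5.6028 + 14.2395 + 0.3588 + 1.7554 + 8.7822 + 22.4535 + 0.2192 + 2.0737 = 57.826

57.826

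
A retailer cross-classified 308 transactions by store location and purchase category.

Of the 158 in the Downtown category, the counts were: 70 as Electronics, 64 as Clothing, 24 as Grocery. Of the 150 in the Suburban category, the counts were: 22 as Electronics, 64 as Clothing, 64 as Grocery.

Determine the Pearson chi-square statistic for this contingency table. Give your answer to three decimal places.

Row totals: 158, 150. Column totals: 92, 128, 88. Grand total N = 308.
Expected counts (row total × column total / N):
  Downtown, Electronics: 158×92/308 = 47.19481
  Downtown, Clothing: 158×128/308 = 65.66234
  Downtown, Grocery: 158×88/308 = 45.14286
  Suburban, Electronics: 150×92/308 = 44.80519
  Suburban, Clothing: 150×128/308 = 62.33766
  Suburban, Grocery: 150×88/308 = 42.85714
Contributions (O − E)²/E:
  (70 − 47.19481)²/47.19481 = 11.0198
  (64 − 65.66234)²/65.66234 = 0.0421
  (24 − 45.14286)²/45.14286 = 9.9024
  (22 − 44.80519)²/44.80519 = 11.6075
  (64 − 62.33766)²/62.33766 = 0.0443
  (64 − 42.85714)²/42.85714 = 10.4305
χ² = 11.0198 + 0.0421 + 9.9024 + 11.6075 + 0.0443 + 10.4305 = 43.047

43.047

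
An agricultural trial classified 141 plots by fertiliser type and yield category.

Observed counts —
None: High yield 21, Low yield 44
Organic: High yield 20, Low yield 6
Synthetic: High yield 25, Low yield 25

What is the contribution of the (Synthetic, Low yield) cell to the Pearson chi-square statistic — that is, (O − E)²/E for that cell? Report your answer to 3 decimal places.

Row total (Synthetic) = 50; column total (Low yield) = 75; N = 141.
Expected count E = 50 × 75 / 141 = 26.5957.
Contribution = (O − E)²/E = (25 − 26.5957)² / 26.5957 = 0.096.

0.096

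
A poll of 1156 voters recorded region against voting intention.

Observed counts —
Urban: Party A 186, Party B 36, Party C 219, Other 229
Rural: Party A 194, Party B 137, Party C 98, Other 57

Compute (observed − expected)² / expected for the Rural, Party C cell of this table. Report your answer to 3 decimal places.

Row total (Rural) = 486; column total (Party C) = 317; N = 1156.
Expected count E = 486 × 317 / 1156 = 133.2716.
Contribution = (O − E)²/E = (98 − 133.2716)² / 133.2716 = 9.335.

9.335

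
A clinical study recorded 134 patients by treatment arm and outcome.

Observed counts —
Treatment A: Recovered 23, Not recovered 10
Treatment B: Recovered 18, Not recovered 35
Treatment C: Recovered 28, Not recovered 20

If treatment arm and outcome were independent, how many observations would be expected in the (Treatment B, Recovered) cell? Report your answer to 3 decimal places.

Row total (Treatment B) = 53; column total (Recovered) = 69; grand total N = 134.
Expected count = (row total × column total) / N = 53 × 69 / 134 = 27.291.

27.291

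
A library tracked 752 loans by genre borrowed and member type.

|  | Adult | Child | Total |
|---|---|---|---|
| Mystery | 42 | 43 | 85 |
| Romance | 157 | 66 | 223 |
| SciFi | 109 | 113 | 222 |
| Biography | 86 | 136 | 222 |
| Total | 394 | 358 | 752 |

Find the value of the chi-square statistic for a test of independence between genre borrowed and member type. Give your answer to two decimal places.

46.86

Grand total N = 752.
Expected counts (row total × column total / N):
  Mystery, Adult: 85×394/752 = 44.535
  Mystery, Child: 85×358/752 = 40.465
  Romance, Adult: 223×394/752 = 116.838
  Romance, Child: 223×358/752 = 106.162
  SciFi, Adult: 222×394/752 = 116.314
  SciFi, Child: 222×358/752 = 105.686
  Biography, Adult: 222×394/752 = 116.314
  Biography, Child: 222×358/752 = 105.686
Contributions (O − E)²/E:
  (42 − 44.535)²/44.535 = 0.1443
  (43 − 40.465)²/40.465 = 0.1588
  (157 − 116.838)²/116.838 = 13.8053
  (66 − 106.162)²/106.162 = 15.1936
  (109 − 116.314)²/116.314 = 0.4599
  (113 − 105.686)²/105.686 = 0.5062
  (86 − 116.314)²/116.314 = 7.9005
  (136 − 105.686)²/105.686 = 8.6950
χ² = 0.1443 + 0.1588 + 13.8053 + 15.1936 + 0.4599 + 0.5062 + 7.9005 + 8.6950 = 46.86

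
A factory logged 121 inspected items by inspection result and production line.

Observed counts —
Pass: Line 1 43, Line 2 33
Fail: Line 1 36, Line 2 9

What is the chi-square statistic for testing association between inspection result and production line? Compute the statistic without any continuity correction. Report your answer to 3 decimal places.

Row totals: 76, 45. Column totals: 79, 42. Grand total N = 121.
Expected counts (row total × column total / N):
  Pass, Line 1: 76×79/121 = 49.6198
  Pass, Line 2: 76×42/121 = 26.3802
  Fail, Line 1: 45×79/121 = 29.3802
  Fail, Line 2: 45×42/121 = 15.6198
Contributions (O − E)²/E:
  (43 − 49.6198)²/49.6198 = 0.8832
  (33 − 26.3802)²/26.3802 = 1.6612
  (36 − 29.3802)²/29.3802 = 1.4915
  (9 − 15.6198)²/15.6198 = 2.8055
χ² = 0.8832 + 1.6612 + 1.4915 + 2.8055 = 6.841

6.841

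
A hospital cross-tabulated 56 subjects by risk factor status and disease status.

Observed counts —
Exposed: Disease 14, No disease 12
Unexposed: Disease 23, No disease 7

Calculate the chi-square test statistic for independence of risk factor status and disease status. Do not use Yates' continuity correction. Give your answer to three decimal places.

Row totals: 26, 30. Column totals: 37, 19. Grand total N = 56.
Expected counts (row total × column total / N):
  Exposed, Disease: 26×37/56 = 17.1786
  Exposed, No disease: 26×19/56 = 8.8214
  Unexposed, Disease: 30×37/56 = 19.8214
  Unexposed, No disease: 30×19/56 = 10.1786
Contributions (O − E)²/E:
  (14 − 17.1786)²/17.1786 = 0.5881
  (12 − 8.8214)²/8.8214 = 1.1453
  (23 − 19.8214)²/19.8214 = 0.5097
  (7 − 10.1786)²/10.1786 = 0.9926
χ² = 0.5881 + 1.1453 + 0.5097 + 0.9926 = 3.236

3.236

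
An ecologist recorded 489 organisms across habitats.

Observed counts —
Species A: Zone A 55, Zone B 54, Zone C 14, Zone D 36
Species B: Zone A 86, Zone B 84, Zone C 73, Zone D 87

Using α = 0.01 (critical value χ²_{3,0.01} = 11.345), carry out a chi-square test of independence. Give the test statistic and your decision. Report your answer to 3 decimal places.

Row totals: 159, 330. Column totals: 141, 138, 87, 123. Grand total N = 489.
Expected counts (row total × column total / N):
  Species A, Zone A: 159×141/489 = 45.84663
  Species A, Zone B: 159×138/489 = 44.87117
  Species A, Zone C: 159×87/489 = 28.28834
  Species A, Zone D: 159×123/489 = 39.99387
  Species B, Zone A: 330×141/489 = 95.15337
  Species B, Zone B: 330×138/489 = 93.12883
  Species B, Zone C: 330×87/489 = 58.71166
  Species B, Zone D: 330×123/489 = 83.00613
Contributions (O − E)²/E:
  (55 − 45.84663)²/45.84663 = 1.8275
  (54 − 44.87117)²/44.87117 = 1.8572
  (14 − 28.28834)²/28.28834 = 7.2170
  (36 − 39.99387)²/39.99387 = 0.3988
  (86 − 95.15337)²/95.15337 = 0.8805
  (84 − 93.12883)²/93.12883 = 0.8948
  (73 − 58.71166)²/58.71166 = 3.4773
  (87 − 83.00613)²/83.00613 = 0.1922
χ² = 1.8275 + 1.8572 + 7.2170 + 0.3988 + 0.8805 + 0.8948 + 3.4773 + 0.1922 = 16.745
df = (2−1)(4−1) = 3. Since 16.745 > 11.345, reject the null hypothesis of independence at α = 0.01.

16.745; reject H₀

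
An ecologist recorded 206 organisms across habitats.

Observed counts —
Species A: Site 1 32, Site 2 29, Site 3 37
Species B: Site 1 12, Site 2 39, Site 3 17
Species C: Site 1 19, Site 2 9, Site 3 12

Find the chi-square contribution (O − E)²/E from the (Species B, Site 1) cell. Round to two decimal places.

Row total (Species B) = 68; column total (Site 1) = 63; N = 206.
Expected count E = 68 × 63 / 206 = 20.796.
Contribution = (O − E)²/E = (12 − 20.796)² / 20.796 = 3.72.

3.72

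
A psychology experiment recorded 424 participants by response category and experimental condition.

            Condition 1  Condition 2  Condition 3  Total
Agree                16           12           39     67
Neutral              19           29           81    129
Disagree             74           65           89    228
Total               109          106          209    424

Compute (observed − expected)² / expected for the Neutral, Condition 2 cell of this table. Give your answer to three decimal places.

Row total (Neutral) = 129; column total (Condition 2) = 106; N = 424.
Expected count E = 129 × 106 / 424 = 32.2500.
Contribution = (O − E)²/E = (29 − 32.2500)² / 32.2500 = 0.328.

0.328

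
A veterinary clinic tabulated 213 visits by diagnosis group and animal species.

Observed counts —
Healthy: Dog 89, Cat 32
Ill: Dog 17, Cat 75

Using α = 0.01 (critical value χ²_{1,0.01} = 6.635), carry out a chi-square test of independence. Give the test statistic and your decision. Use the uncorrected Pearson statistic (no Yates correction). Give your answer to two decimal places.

63.41; reject H₀

Row totals: 121, 92. Column totals: 106, 107. Grand total N = 213.
Expected counts (row total × column total / N):
  Healthy, Dog: 121×106/213 = 60.216
  Healthy, Cat: 121×107/213 = 60.784
  Ill, Dog: 92×106/213 = 45.784
  Ill, Cat: 92×107/213 = 46.216
Contributions (O − E)²/E:
  (89 − 60.216)²/60.216 = 13.7591
  (32 − 60.784)²/60.784 = 13.6305
  (17 − 45.784)²/45.784 = 18.0962
  (75 − 46.216)²/46.216 = 17.9271
χ² = 13.7591 + 13.6305 + 18.0962 + 17.9271 = 63.41
df = (2−1)(2−1) = 1. Since 63.41 > 6.635, reject the null hypothesis of independence at α = 0.01.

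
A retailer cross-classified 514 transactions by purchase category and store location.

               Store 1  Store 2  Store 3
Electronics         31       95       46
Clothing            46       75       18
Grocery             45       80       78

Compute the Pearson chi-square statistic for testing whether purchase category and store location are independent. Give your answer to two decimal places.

Row totals: 172, 139, 203. Column totals: 122, 250, 142. Grand total N = 514.
Expected counts (row total × column total / N):
  Electronics, Store 1: 172×122/514 = 40.8249
  Electronics, Store 2: 172×250/514 = 83.6576
  Electronics, Store 3: 172×142/514 = 47.5175
  Clothing, Store 1: 139×122/514 = 32.9922
  Clothing, Store 2: 139×250/514 = 67.6070
  Clothing, Store 3: 139×142/514 = 38.4008
  Grocery, Store 1: 203×122/514 = 48.1829
  Grocery, Store 2: 203×250/514 = 98.7354
  Grocery, Store 3: 203×142/514 = 56.0817
Contributions (O − E)²/E:
  (31 − 40.8249)²/40.8249 = 2.3645
  (95 − 83.6576)²/83.6576 = 1.5378
  (46 − 47.5175)²/47.5175 = 0.0485
  (46 − 32.9922)²/32.9922 = 5.1286
  (75 − 67.6070)²/67.6070 = 0.8084
  (18 − 38.4008)²/38.4008 = 10.8381
  (45 − 48.1829)²/48.1829 = 0.2103
  (80 − 98.7354)²/98.7354 = 3.5551
  (78 − 56.0817)²/56.0817 = 8.5663
χ² = 2.3645 + 1.5378 + 0.0485 + 5.1286 + 0.8084 + 10.8381 + 0.2103 + 3.5551 + 8.5663 = 33.06

33.06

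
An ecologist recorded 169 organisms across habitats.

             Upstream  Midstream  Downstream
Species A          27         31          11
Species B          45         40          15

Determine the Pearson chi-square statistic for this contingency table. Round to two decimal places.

Row totals: 69, 100. Column totals: 72, 71, 26. Grand total N = 169.
Expected counts (row total × column total / N):
  Species A, Upstream: 69×72/169 = 29.396
  Species A, Midstream: 69×71/169 = 28.988
  Species A, Downstream: 69×26/169 = 10.615
  Species B, Upstream: 100×72/169 = 42.604
  Species B, Midstream: 100×71/169 = 42.012
  Species B, Downstream: 100×26/169 = 15.385
Contributions (O − E)²/E:
  (27 − 29.396)²/29.396 = 0.1953
  (31 − 28.988)²/28.988 = 0.1396
  (11 − 10.615)²/10.615 = 0.0140
  (45 − 42.604)²/42.604 = 0.1347
  (40 − 42.012)²/42.012 = 0.0964
  (15 − 15.385)²/15.385 = 0.0096
χ² = 0.1953 + 0.1396 + 0.0140 + 0.1347 + 0.0964 + 0.0096 = 0.59

0.59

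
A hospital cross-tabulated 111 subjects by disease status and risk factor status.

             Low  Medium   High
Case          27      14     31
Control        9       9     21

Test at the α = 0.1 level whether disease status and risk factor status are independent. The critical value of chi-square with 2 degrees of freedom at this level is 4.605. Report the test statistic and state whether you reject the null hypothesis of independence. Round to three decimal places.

Row totals: 72, 39. Column totals: 36, 23, 52. Grand total N = 111.
Expected counts (row total × column total / N):
  Case, Low: 72×36/111 = 23.3514
  Case, Medium: 72×23/111 = 14.9189
  Case, High: 72×52/111 = 33.7297
  Control, Low: 39×36/111 = 12.6486
  Control, Medium: 39×23/111 = 8.0811
  Control, High: 39×52/111 = 18.2703
Contributions (O − E)²/E:
  (27 − 23.3514)²/23.3514 = 0.5701
  (14 − 14.9189)²/14.9189 = 0.0566
  (31 − 33.7297)²/33.7297 = 0.2209
  (9 − 12.6486)²/12.6486 = 1.0525
  (9 − 8.0811)²/8.0811 = 0.1045
  (21 − 18.2703)²/18.2703 = 0.4078
χ² = 0.5701 + 0.0566 + 0.2209 + 1.0525 + 0.1045 + 0.4078 = 2.412
df = (2−1)(3−1) = 2. Since 2.412 < 4.605, fail to reject the null hypothesis of independence at α = 0.1.

2.412; fail to reject H₀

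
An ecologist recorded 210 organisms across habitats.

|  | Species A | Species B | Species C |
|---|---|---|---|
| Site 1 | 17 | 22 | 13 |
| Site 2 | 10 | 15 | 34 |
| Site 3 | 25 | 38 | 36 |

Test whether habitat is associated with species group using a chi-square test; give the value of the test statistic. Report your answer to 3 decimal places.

Row totals: 52, 59, 99. Column totals: 52, 75, 83. Grand total N = 210.
Expected counts (row total × column total / N):
  Site 1, Species A: 52×52/210 = 12.8762
  Site 1, Species B: 52×75/210 = 18.5714
  Site 1, Species C: 52×83/210 = 20.5524
  Site 2, Species A: 59×52/210 = 14.6095
  Site 2, Species B: 59×75/210 = 21.0714
  Site 2, Species C: 59×83/210 = 23.3190
  Site 3, Species A: 99×52/210 = 24.5143
  Site 3, Species B: 99×75/210 = 35.3571
  Site 3, Species C: 99×83/210 = 39.1286
Contributions (O − E)²/E:
  (17 − 12.8762)²/12.8762 = 1.3207
  (22 − 18.5714)²/18.5714 = 0.6330
  (13 − 20.5524)²/20.5524 = 2.7753
  (10 − 14.6095)²/14.6095 = 1.4544
  (15 − 21.0714)²/21.0714 = 1.7494
  (34 − 23.3190)²/23.3190 = 4.8923
  (25 − 24.5143)²/24.5143 = 0.0096
  (38 − 35.3571)²/35.3571 = 0.1976
  (36 − 39.1286)²/39.1286 = 0.2502
χ² = 1.3207 + 0.6330 + 2.7753 + 1.4544 + 1.7494 + 4.8923 + 0.0096 + 0.1976 + 0.2502 = 13.282

13.282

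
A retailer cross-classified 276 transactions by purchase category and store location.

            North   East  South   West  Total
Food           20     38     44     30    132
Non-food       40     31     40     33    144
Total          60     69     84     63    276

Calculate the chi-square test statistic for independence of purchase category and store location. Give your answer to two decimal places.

Grand total N = 276.
Expected counts (row total × column total / N):
  Food, North: 132×60/276 = 28.696
  Food, East: 132×69/276 = 33.000
  Food, South: 132×84/276 = 40.174
  Food, West: 132×63/276 = 30.130
  Non-food, North: 144×60/276 = 31.304
  Non-food, East: 144×69/276 = 36.000
  Non-food, South: 144×84/276 = 43.826
  Non-food, West: 144×63/276 = 32.870
Contributions (O − E)²/E:
  (20 − 28.696)²/28.696 = 2.6352
  (38 − 33.000)²/33.000 = 0.7576
  (44 − 40.174)²/40.174 = 0.3644
  (30 − 30.130)²/30.130 = 0.0006
  (40 − 31.304)²/31.304 = 2.4157
  (31 − 36.000)²/36.000 = 0.6944
  (40 − 43.826)²/43.826 = 0.3340
  (33 − 32.870)²/32.870 = 0.0005
χ² = 2.6352 + 0.7576 + 0.3644 + 0.0006 + 2.4157 + 0.6944 + 0.3340 + 0.0005 = 7.20

7.20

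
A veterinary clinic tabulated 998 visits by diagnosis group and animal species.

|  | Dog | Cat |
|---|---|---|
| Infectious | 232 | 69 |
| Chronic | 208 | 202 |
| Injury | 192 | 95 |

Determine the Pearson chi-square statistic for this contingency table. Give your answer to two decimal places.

54.09

Row totals: 301, 410, 287. Column totals: 632, 366. Grand total N = 998.
Expected counts (row total × column total / N):
  Infectious, Dog: 301×632/998 = 190.613
  Infectious, Cat: 301×366/998 = 110.387
  Chronic, Dog: 410×632/998 = 259.639
  Chronic, Cat: 410×366/998 = 150.361
  Injury, Dog: 287×632/998 = 181.747
  Injury, Cat: 287×366/998 = 105.253
Contributions (O − E)²/E:
  (232 − 190.613)²/190.613 = 8.9862
  (69 − 110.387)²/110.387 = 15.5171
  (208 − 259.639)²/259.639 = 10.2704
  (202 − 150.361)²/150.361 = 17.7346
  (192 − 181.747)²/181.747 = 0.5784
  (95 − 105.253)²/105.253 = 0.9988
χ² = 8.9862 + 15.5171 + 10.2704 + 17.7346 + 0.5784 + 0.9988 = 54.09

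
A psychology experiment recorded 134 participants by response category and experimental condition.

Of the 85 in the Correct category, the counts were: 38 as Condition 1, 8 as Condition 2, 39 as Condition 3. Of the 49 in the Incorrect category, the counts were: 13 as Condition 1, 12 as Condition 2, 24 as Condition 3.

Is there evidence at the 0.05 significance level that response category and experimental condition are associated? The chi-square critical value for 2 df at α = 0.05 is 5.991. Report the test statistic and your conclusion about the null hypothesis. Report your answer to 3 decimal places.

7.496; reject H₀

Row totals: 85, 49. Column totals: 51, 20, 63. Grand total N = 134.
Expected counts (row total × column total / N):
  Correct, Condition 1: 85×51/134 = 32.3507
  Correct, Condition 2: 85×20/134 = 12.6866
  Correct, Condition 3: 85×63/134 = 39.9627
  Incorrect, Condition 1: 49×51/134 = 18.6493
  Incorrect, Condition 2: 49×20/134 = 7.3134
  Incorrect, Condition 3: 49×63/134 = 23.0373
Contributions (O − E)²/E:
  (38 − 32.3507)²/32.3507 = 0.9865
  (8 − 12.6866)²/12.6866 = 1.7313
  (39 − 39.9627)²/39.9627 = 0.0232
  (13 − 18.6493)²/18.6493 = 1.7113
  (12 − 7.3134)²/7.3134 = 3.0033
  (24 − 23.0373)²/23.0373 = 0.0402
χ² = 0.9865 + 1.7313 + 0.0232 + 1.7113 + 3.0033 + 0.0402 = 7.496
df = (2−1)(3−1) = 2. Since 7.496 > 5.991, reject the null hypothesis of independence at α = 0.05.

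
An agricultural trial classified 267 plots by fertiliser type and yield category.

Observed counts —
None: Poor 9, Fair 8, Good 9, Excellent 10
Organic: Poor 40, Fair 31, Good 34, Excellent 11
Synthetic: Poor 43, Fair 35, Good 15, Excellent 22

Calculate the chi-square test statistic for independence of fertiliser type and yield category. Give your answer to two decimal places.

Row totals: 36, 116, 115. Column totals: 92, 74, 58, 43. Grand total N = 267.
Expected counts (row total × column total / N):
  None, Poor: 36×92/267 = 12.404
  None, Fair: 36×74/267 = 9.978
  None, Good: 36×58/267 = 7.820
  None, Excellent: 36×43/267 = 5.798
  Organic, Poor: 116×92/267 = 39.970
  Organic, Fair: 116×74/267 = 32.150
  Organic, Good: 116×58/267 = 25.199
  Organic, Excellent: 116×43/267 = 18.682
  Synthetic, Poor: 115×92/267 = 39.625
  Synthetic, Fair: 115×74/267 = 31.873
  Synthetic, Good: 115×58/267 = 24.981
  Synthetic, Excellent: 115×43/267 = 18.521
Contributions (O − E)²/E:
  (9 − 12.404)²/12.404 = 0.9342
  (8 − 9.978)²/9.978 = 0.3921
  (9 − 7.820)²/7.820 = 0.1781
  (10 − 5.798)²/5.798 = 3.0453
  (40 − 39.970)²/39.970 = 0.0000
  (31 − 32.150)²/32.150 = 0.0411
  (34 − 25.199)²/25.199 = 3.0738
  (11 − 18.682)²/18.682 = 3.1588
  (43 − 39.625)²/39.625 = 0.2875
  (35 − 31.873)²/31.873 = 0.3068
  (15 − 24.981)²/24.981 = 3.9878
  (22 − 18.521)²/18.521 = 0.6535
χ² = 0.9342 + 0.3921 + 0.1781 + 3.0453 + 0.0000 + 0.0411 + 3.0738 + 3.1588 + 0.2875 + 0.3068 + 3.9878 + 0.6535 = 16.06

16.06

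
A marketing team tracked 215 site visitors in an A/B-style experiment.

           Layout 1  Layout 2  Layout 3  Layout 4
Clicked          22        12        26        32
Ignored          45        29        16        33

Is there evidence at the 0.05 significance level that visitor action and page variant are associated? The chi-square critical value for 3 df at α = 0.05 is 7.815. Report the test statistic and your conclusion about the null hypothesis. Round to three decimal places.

Row totals: 92, 123. Column totals: 67, 41, 42, 65. Grand total N = 215.
Expected counts (row total × column total / N):
  Clicked, Layout 1: 92×67/215 = 28.6698
  Clicked, Layout 2: 92×41/215 = 17.5442
  Clicked, Layout 3: 92×42/215 = 17.9721
  Clicked, Layout 4: 92×65/215 = 27.8140
  Ignored, Layout 1: 123×67/215 = 38.3302
  Ignored, Layout 2: 123×41/215 = 23.4558
  Ignored, Layout 3: 123×42/215 = 24.0279
  Ignored, Layout 4: 123×65/215 = 37.1860
Contributions (O − E)²/E:
  (22 − 28.6698)²/28.6698 = 1.5517
  (12 − 17.5442)²/17.5442 = 1.7520
  (26 − 17.9721)²/17.9721 = 3.5860
  (32 − 27.8140)²/27.8140 = 0.6300
  (45 − 38.3302)²/38.3302 = 1.1606
  (29 − 23.4558)²/23.4558 = 1.3105
  (16 − 24.0279)²/24.0279 = 2.6822
  (33 − 37.1860)²/37.1860 = 0.4712
χ² = 1.5517 + 1.7520 + 3.5860 + 0.6300 + 1.1606 + 1.3105 + 2.6822 + 0.4712 = 13.144
df = (2−1)(4−1) = 3. Since 13.144 > 7.815, reject the null hypothesis of independence at α = 0.05.

13.144; reject H₀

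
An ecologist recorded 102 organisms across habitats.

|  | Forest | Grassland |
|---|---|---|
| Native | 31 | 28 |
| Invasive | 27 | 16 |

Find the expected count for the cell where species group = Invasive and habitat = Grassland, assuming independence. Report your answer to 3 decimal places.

Row total (Invasive) = 43; column total (Grassland) = 44; grand total N = 102.
Expected count = (row total × column total) / N = 43 × 44 / 102 = 18.549.

18.549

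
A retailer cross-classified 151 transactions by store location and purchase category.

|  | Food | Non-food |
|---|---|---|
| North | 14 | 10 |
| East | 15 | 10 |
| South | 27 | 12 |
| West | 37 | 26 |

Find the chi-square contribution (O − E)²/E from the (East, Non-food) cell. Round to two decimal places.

0.02

Row total (East) = 25; column total (Non-food) = 58; N = 151.
Expected count E = 25 × 58 / 151 = 9.603.
Contribution = (O − E)²/E = (10 − 9.603)² / 9.603 = 0.02.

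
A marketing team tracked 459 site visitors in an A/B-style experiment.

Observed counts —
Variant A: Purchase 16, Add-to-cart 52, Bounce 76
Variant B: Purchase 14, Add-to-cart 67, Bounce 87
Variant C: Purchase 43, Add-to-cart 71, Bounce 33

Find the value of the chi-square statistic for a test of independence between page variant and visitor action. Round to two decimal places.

Row totals: 144, 168, 147. Column totals: 73, 190, 196. Grand total N = 459.
Expected counts (row total × column total / N):
  Variant A, Purchase: 144×73/459 = 22.902
  Variant A, Add-to-cart: 144×190/459 = 59.608
  Variant A, Bounce: 144×196/459 = 61.490
  Variant B, Purchase: 168×73/459 = 26.719
  Variant B, Add-to-cart: 168×190/459 = 69.542
  Variant B, Bounce: 168×196/459 = 71.739
  Variant C, Purchase: 147×73/459 = 23.379
  Variant C, Add-to-cart: 147×190/459 = 60.850
  Variant C, Bounce: 147×196/459 = 62.771
Contributions (O − E)²/E:
  (16 − 22.902)²/22.902 = 2.0801
  (52 − 59.608)²/59.608 = 0.9710
  (76 − 61.490)²/61.490 = 3.4240
  (14 − 26.719)²/26.719 = 6.0546
  (67 − 69.542)²/69.542 = 0.0929
  (87 − 71.739)²/71.739 = 3.2465
  (43 − 23.379)²/23.379 = 16.4671
  (71 − 60.850)²/60.850 = 1.6931
  (33 − 62.771)²/62.771 = 14.1198
χ² = 2.0801 + 0.9710 + 3.4240 + 6.0546 + 0.0929 + 3.2465 + 16.4671 + 1.6931 + 14.1198 = 48.15

48.15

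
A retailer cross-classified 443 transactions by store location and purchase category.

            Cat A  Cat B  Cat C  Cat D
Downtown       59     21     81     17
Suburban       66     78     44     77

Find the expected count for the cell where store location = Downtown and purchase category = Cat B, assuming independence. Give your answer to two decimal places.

Row total (Downtown) = 178; column total (Cat B) = 99; grand total N = 443.
Expected count = (row total × column total) / N = 178 × 99 / 443 = 39.78.

39.78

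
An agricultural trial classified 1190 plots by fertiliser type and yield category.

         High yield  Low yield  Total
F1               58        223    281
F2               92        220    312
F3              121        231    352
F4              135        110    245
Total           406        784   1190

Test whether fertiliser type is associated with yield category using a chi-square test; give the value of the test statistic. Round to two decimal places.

Grand total N = 1190.
Expected counts (row total × column total / N):
  F1, High yield: 281×406/1190 = 95.871
  F1, Low yield: 281×784/1190 = 185.129
  F2, High yield: 312×406/1190 = 106.447
  F2, Low yield: 312×784/1190 = 205.553
  F3, High yield: 352×406/1190 = 120.094
  F3, Low yield: 352×784/1190 = 231.906
  F4, High yield: 245×406/1190 = 83.588
  F4, Low yield: 245×784/1190 = 161.412
Contributions (O − E)²/E:
  (58 − 95.871)²/95.871 = 14.9598
  (223 − 185.129)²/185.129 = 7.7471
  (92 − 106.447)²/106.447 = 1.9607
  (220 − 205.553)²/205.553 = 1.0154
  (121 − 120.094)²/120.094 = 0.0068
  (231 − 231.906)²/231.906 = 0.0035
  (135 − 83.588)²/83.588 = 31.6217
  (110 − 161.412)²/161.412 = 16.3754
χ² = 14.9598 + 7.7471 + 1.9607 + 1.0154 + 0.0068 + 0.0035 + 31.6217 + 16.3754 = 73.69

73.69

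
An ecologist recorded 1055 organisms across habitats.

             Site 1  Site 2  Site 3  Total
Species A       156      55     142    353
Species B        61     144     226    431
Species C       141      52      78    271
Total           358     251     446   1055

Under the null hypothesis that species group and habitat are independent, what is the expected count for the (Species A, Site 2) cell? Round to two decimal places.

83.98

Row total (Species A) = 353; column total (Site 2) = 251; grand total N = 1055.
Expected count = (row total × column total) / N = 353 × 251 / 1055 = 83.98.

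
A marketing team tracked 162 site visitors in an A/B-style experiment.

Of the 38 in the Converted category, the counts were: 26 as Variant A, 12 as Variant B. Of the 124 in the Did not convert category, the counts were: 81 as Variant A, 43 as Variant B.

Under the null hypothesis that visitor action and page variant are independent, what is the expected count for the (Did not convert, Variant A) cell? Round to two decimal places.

Row total (Did not convert) = 124; column total (Variant A) = 107; grand total N = 162.
Expected count = (row total × column total) / N = 124 × 107 / 162 = 81.90.

81.90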